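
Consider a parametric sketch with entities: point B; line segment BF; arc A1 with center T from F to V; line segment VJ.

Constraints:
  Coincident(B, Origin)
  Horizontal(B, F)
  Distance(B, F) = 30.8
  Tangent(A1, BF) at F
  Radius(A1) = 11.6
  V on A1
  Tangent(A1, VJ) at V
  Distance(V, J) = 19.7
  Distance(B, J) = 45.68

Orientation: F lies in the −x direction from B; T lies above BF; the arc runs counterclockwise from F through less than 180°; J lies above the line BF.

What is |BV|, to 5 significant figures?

26.797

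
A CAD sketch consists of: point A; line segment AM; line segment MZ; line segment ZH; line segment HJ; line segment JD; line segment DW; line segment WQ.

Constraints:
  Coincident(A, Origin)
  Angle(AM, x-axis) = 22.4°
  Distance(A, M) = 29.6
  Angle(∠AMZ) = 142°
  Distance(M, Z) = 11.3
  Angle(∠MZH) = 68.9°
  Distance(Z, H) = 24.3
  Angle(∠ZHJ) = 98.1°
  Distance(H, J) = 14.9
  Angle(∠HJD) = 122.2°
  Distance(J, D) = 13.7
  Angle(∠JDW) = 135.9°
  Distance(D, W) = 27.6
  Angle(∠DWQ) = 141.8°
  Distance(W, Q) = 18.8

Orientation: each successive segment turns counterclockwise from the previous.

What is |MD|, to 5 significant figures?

17.664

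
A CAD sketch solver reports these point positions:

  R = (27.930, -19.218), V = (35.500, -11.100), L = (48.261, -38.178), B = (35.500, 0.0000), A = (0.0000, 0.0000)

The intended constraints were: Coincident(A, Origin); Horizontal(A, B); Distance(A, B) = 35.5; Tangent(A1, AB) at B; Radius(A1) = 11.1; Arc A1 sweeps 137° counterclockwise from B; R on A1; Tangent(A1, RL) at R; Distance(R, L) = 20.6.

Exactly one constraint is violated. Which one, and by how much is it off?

Distance(R, L) = 20.6 — off by 7.20.

A = (0.00, 0.00) ✓; A.y = 0.00, B.y = 0.00 ✓; |AB| = 35.50 ✓; ∠(VB, BA) = 90.00° ✓; |VB| = 11.10 ✓; bearing(V→R) − bearing(V→B) = 137.0° ✓; |VR| = 11.10 ✓; ∠(VR, RL) = 90.00° ✓; |RL| = 27.80 ✗.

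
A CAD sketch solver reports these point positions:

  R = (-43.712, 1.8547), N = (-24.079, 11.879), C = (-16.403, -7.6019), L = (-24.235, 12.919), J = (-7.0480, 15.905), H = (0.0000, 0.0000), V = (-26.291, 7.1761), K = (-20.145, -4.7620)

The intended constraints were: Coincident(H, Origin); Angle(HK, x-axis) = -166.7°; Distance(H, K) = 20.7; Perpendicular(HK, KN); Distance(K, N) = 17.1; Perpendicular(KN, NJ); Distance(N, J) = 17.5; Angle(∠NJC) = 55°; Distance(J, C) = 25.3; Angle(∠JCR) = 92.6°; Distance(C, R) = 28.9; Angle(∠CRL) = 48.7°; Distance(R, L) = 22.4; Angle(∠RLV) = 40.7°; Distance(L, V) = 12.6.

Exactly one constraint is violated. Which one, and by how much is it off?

Distance(L, V) = 12.6 — off by 6.50.

H = (0.00, 0.00) ✓; HK at -166.7° ✓; |HK| = 20.70 ✓; ∠(HK, KN) = 90.00° ✓; |KN| = 17.10 ✓; ∠(KN, NJ) = 90.00° ✓; |NJ| = 17.50 ✓; ∠NJC = 55.00° ✓; |JC| = 25.30 ✓; ∠JCR = 92.60° ✓; |CR| = 28.90 ✓; ∠CRL = 48.70° ✓; |RL| = 22.40 ✓; ∠RLV = 40.70° ✓; |LV| = 6.100 ✗.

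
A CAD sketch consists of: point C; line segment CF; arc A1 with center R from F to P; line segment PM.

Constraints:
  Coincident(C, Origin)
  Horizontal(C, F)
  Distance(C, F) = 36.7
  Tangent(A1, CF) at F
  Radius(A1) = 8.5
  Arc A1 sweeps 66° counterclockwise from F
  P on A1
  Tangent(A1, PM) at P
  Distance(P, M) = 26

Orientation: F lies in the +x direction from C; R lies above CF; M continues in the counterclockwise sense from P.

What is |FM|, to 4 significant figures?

34.14

C is at the origin; CF is horizontal with |CF| = 36.7 and F on the +x side, so F = (36.70, 0.000). The tangent condition forces RF to be normal to CF, so R = F + (0, 8.5) = (36.70, 8.500). On A1, F sits at bearing -90° from R; a 66° counterclockwise sweep puts P at bearing -24°, so P = R + 8.5·(cos -24°, sin -24°) = (44.47, 5.043). Since A1 is tangent to PM there, RP ⟂ PM, so PM runs along (−sin -24°, cos -24°); with |PM| = 26.0, M = (55.04, 28.79). Then |FM| = |M − F| = 34.14.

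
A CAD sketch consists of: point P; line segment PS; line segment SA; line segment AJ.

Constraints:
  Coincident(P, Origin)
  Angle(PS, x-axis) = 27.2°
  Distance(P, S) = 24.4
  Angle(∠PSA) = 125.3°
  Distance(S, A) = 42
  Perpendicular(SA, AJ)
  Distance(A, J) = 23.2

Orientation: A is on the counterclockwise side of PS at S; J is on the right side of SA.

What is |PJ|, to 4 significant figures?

70.75

∠PSA = 125.3°, so SA runs at 27.2° + (180° − 125.3°) = 81.90° from the x-axis; with |SA| = 42.0, A = S + 42.0·(cos 81.90°, sin 81.90°) = (27.62, 52.73). SA is perpendicular to AJ; with |AJ| = 23.2 on the right of SA, J = A + 23.2·(0.9900, -0.1409) = (50.59, 49.47). Then |PJ| = |J − P| = 70.75.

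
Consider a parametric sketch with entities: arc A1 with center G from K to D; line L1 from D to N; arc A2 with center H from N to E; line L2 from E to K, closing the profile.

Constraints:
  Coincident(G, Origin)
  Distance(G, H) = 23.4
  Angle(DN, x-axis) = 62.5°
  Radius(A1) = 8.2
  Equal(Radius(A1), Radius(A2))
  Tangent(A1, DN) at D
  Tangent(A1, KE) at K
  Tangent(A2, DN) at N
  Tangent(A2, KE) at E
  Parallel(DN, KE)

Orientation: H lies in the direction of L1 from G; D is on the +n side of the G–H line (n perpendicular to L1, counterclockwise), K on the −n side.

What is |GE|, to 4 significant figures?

24.80

The slot axis is L1's direction at 62.5°, so u = (cos 62.5°, sin 62.5°) = (0.4617, 0.8870) and n = (−sin 62.5°, cos 62.5°) = (-0.8870, 0.4617). G is at the origin and H lies 23.4 along u from G, so H = 23.4·u = (10.80, 20.76). Tangency of A1 to both parallel lines with radius 8.2 puts D and K at G ± 8.2·n: D = (-7.273, 3.786), K = (7.273, -3.786). Equal radii place N and E the same way about H: N = H + 8.2·n = (3.531, 24.54), E = H − 8.2·n = (18.08, 16.97). Then |GE| = |E − G| = 24.80.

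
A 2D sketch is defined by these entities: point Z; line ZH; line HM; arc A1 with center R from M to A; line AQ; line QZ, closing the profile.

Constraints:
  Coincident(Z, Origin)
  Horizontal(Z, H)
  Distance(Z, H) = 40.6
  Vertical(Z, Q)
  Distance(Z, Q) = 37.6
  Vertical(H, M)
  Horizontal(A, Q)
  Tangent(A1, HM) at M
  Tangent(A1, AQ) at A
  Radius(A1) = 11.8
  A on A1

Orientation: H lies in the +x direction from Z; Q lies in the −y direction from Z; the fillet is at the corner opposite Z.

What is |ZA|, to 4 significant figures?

47.36

Z is at the origin; ZH is horizontal with |ZH| = 40.6 and H on the +x side, so H = (40.60, 0.000). Z and Q share the same x with |ZQ| = 37.6 and Q on the −y side, so Q = (0.000, -37.60). The virtual corner opposite Z is at (40.60, -37.60). Tangency of A1 to HM means the radius RM is perpendicular to HM and A1 meets AQ tangentially, so RA is at right angles to AQ, with radius 11.8, so the center R sits 11.8 in from both sides at R = (28.80, -25.80). That places the tangent points at M = (40.60, -25.80) on HM and A = (28.80, -37.60) on AQ. Then |ZA| = |A − Z| = 47.36.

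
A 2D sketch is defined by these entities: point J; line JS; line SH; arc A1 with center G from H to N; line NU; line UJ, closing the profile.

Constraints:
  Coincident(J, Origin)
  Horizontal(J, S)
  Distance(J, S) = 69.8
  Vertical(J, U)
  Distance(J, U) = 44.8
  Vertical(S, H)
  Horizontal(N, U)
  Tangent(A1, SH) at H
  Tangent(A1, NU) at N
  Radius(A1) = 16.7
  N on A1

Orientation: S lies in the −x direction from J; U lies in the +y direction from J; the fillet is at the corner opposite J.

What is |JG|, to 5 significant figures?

60.077

J is at the origin; JS is horizontal with |JS| = 69.8 and S on the −x side, so S = (-69.800, 0.0000). JU is vertical with |JU| = 44.8 and U on the +y side, so U = (0.0000, 44.800). The virtual corner opposite J is at (-69.800, 44.800). A1 meets SH tangentially, so GH is at right angles to SH and the tangent condition forces GN to be normal to NU, with radius 16.7, so the center G sits 16.7 in from both sides at G = (-53.100, 28.100). Then |JG| = |G − J| = 60.077.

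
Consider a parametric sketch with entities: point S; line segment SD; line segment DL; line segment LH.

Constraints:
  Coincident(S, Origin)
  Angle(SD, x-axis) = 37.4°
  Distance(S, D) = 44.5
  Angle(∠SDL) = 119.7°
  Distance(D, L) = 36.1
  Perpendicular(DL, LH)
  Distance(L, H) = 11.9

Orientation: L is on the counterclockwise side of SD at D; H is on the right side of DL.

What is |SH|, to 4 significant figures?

77.05

S is at the origin; SD runs at 37.4° with length 44.5, so D = 44.5·(cos 37.4°, sin 37.4°) = (35.35, 27.03). ∠SDL = 119.7°, so DL runs at 37.4° + (180° − 119.7°) = 97.70° from the x-axis; with |DL| = 36.1, L = D + 36.1·(cos 97.70°, sin 97.70°) = (30.51, 62.80). The perpendicularity gives LH at right angles to DL; with |LH| = 11.9 on the right of DL, H = L + 11.9·(0.9910, 0.1340) = (42.31, 64.40). Then |SH| = |H − S| = 77.05.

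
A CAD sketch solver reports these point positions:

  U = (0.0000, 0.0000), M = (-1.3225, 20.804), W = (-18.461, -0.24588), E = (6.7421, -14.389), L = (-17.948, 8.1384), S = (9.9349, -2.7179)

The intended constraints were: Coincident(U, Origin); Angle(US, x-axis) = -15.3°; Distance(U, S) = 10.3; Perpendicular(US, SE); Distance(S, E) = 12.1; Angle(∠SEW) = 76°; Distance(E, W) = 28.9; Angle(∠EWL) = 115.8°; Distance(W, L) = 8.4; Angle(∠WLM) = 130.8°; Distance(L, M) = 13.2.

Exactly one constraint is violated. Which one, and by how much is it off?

Distance(L, M) = 13.2 — off by 7.70.

U = (0.00, 0.00) ✓; US at -15.30° ✓; |US| = 10.30 ✓; ∠(US, SE) = 90.00° ✓; |SE| = 12.10 ✓; ∠SEW = 76.00° ✓; |EW| = 28.90 ✓; ∠EWL = 115.8° ✓; |WL| = 8.400 ✓; ∠WLM = 130.8° ✓; |LM| = 20.90 ✗.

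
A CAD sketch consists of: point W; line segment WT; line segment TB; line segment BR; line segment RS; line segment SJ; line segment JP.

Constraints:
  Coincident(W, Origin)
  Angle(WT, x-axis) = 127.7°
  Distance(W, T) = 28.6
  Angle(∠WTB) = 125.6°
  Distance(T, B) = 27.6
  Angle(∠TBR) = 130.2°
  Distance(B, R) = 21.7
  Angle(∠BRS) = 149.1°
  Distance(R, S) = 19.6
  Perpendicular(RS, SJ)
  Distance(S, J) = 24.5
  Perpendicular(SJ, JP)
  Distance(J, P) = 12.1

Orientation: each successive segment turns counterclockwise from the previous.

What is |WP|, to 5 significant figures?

35.598

RS is perpendicular to SJ, so SJ runs at -7.2000°; with |SJ| = 24.5, J = (-36.611, -17.975). The perpendicularity gives JP at right angles to SJ, so JP runs at 82.800°; with |JP| = 12.1, P = (-35.094, -5.9704). Then |WP| = |P − W| = 35.598.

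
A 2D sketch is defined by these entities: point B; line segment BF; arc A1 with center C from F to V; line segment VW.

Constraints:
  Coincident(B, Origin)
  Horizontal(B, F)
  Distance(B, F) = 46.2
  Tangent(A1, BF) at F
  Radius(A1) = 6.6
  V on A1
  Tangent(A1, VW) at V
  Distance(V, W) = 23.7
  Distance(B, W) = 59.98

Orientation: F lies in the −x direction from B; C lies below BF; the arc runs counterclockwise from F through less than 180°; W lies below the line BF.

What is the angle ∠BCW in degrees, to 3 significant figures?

111°

Checks: |CV| = 6.600 ✓; ∠(CV, VW) = 90.00° ✓; |VW| = 23.70 ✓; |BW| = 59.98 ✓.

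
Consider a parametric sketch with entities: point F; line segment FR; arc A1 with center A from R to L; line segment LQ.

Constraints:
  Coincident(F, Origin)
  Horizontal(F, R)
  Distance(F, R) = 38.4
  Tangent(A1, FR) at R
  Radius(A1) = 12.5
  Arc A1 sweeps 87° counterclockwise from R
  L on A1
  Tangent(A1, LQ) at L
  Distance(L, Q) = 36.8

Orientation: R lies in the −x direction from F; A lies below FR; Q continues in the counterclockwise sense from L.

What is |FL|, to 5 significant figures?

52.244

F is at the origin; FR is horizontal with |FR| = 38.4 and R on the −x side, so R = (-38.400, 0.0000). A1 meets FR tangentially, so AR is at right angles to FR, so A = R + (0, -12.5) = (-38.400, -12.500). On A1, R sits at bearing 90° from A; an 87° counterclockwise sweep puts L at bearing 177°, so L = A + 12.5·(cos 177°, sin 177°) = (-50.883, -11.846). Then |FL| = |L − F| = 52.244.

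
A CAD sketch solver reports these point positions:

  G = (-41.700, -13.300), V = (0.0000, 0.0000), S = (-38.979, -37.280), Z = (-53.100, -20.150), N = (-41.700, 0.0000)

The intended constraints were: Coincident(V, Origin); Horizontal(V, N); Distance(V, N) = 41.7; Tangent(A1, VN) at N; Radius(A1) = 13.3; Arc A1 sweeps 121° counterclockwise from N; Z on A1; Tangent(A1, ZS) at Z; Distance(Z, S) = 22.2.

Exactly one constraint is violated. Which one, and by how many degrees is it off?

Tangent(A1, ZS) at Z — off by 8.50°.

V = (0.00, 0.00) ✓; V.y = 0.00, N.y = 0.00 ✓; |VN| = 41.70 ✓; ∠(GN, NV) = 90.00° ✓; |GN| = 13.30 ✓; bearing(G→Z) − bearing(G→N) = 121.0° ✓; |GZ| = 13.30 ✓; ∠(GZ, ZS) = 81.50° ✗; |ZS| = 22.20 ✓.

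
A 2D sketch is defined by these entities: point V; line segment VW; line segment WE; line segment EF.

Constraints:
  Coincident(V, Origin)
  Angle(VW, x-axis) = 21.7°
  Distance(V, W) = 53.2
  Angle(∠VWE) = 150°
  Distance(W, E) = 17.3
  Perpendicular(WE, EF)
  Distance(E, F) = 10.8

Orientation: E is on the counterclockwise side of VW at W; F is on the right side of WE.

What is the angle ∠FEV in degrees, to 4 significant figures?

112.8°

∠VWE = 150.0°, so WE runs at 21.7° + (180° − 150.0°) = 51.70° from the x-axis; with |WE| = 17.3, E = W + 17.3·(cos 51.70°, sin 51.70°) = (60.15, 33.25). WE is perpendicular to EF; with |EF| = 10.8 on the right of WE, F = E + 10.8·(0.7848, -0.6198) = (68.63, 26.55). Then cos ∠FEV = EF·EV / (|EF||EV|), giving 112.8°.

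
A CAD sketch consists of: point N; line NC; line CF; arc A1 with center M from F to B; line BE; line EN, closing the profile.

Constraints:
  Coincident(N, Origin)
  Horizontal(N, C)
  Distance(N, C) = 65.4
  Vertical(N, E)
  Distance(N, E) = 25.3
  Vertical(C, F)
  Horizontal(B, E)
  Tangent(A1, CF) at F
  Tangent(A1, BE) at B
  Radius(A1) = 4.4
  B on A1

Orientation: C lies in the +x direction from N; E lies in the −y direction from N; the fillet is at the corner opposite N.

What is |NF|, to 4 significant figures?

68.66

The virtual corner opposite N is at (65.40, -25.30). A1 meets CF tangentially, so MF is at right angles to CF and the tangent condition forces MB to be normal to BE, with radius 4.4, so the center M sits 4.4 in from both sides at M = (61.00, -20.90). That places the tangent points at F = (65.40, -20.90) on CF and B = (61.00, -25.30) on BE. Then |NF| = |F − N| = 68.66.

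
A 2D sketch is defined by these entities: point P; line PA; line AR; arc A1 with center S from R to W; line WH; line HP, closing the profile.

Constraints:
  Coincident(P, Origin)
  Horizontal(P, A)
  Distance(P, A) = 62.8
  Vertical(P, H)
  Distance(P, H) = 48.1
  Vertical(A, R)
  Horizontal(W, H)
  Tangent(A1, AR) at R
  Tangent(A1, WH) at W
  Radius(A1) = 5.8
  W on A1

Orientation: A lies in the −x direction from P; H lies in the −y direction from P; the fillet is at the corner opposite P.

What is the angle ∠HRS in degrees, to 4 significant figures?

5.277°

P is at the origin; P and A share the same y with |PA| = 62.8 and A on the −x side, so A = (-62.80, 0.000). PH is vertical with |PH| = 48.1 and H on the −y side, so H = (0.000, -48.10). The virtual corner opposite P is at (-62.80, -48.10). Since A1 is tangent to AR there, SR ⟂ AR and the tangent condition forces SW to be normal to WH, with radius 5.8, so the center S sits 5.8 in from both sides at S = (-57.00, -42.30). That places the tangent points at R = (-62.80, -42.30) on AR and W = (-57.00, -48.10) on WH. Then cos ∠HRS = RH·RS / (|RH||RS|), giving 5.277°.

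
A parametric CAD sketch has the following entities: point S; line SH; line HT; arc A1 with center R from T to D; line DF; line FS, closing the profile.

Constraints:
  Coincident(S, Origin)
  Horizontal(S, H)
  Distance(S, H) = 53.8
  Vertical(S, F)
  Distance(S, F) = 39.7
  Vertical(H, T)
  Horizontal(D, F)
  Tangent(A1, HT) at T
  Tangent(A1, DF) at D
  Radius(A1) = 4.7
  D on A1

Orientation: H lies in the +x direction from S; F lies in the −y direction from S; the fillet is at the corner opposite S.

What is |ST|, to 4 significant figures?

64.18

S is at the origin; SH is horizontal with |SH| = 53.8 and H on the +x side, so H = (53.80, 0.000). S and F share the same x with |SF| = 39.7 and F on the −y side, so F = (0.000, -39.70). The virtual corner opposite S is at (53.80, -39.70). Tangency of A1 to HT means the radius RT is perpendicular to HT and since A1 is tangent to DF there, RD ⟂ DF, with radius 4.7, so the center R sits 4.7 in from both sides at R = (49.10, -35.00). That places the tangent points at T = (53.80, -35.00) on HT and D = (49.10, -39.70) on DF. Then |ST| = |T − S| = 64.18.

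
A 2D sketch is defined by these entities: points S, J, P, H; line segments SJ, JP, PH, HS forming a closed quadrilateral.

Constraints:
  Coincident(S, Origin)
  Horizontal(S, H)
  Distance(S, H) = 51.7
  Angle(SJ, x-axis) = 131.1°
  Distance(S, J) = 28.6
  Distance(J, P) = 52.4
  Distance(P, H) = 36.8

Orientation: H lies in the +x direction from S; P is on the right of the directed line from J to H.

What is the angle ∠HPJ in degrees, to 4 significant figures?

110.3°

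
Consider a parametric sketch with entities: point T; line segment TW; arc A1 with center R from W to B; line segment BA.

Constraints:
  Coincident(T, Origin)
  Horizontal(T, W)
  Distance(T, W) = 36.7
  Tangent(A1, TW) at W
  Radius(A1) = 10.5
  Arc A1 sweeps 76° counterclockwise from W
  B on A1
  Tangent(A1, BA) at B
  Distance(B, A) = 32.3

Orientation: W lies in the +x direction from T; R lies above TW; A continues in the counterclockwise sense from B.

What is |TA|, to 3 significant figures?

67.4

On A1, W sits at bearing -90° from R; a 76° counterclockwise sweep puts B at bearing -14°, so B = R + 10.5·(cos -14°, sin -14°) = (46.9, 7.96). The tangent condition forces RB to be normal to BA, so BA runs along (−sin -14°, cos -14°); with |BA| = 32.3, A = (54.7, 39.3). Then |TA| = |A − T| = 67.4.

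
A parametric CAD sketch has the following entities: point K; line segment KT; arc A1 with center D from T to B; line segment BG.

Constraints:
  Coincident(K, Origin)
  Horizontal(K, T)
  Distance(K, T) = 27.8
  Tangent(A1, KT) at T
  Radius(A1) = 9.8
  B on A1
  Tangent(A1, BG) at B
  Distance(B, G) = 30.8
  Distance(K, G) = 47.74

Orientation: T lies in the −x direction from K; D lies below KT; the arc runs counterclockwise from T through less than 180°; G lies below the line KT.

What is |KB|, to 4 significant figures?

39.23

K is at the origin; K and T share the same y with |KT| = 27.8 and T on the −x side, so T = (-27.80, 0.000). A1 meets KT tangentially, so DT is at right angles to KT, so D = T + (0, -9.8) = (-27.80, -9.800). Since DB ⟂ BG (tangency), |DG| = √(9.8² + 30.8²) = 32.32 regardless of where B sits on A1. So G lies on both circle(K, 47.74) and circle(D, 32.32); the below-KT intersection is G = (-23.10, -41.78). B is the foot of the tangent from G: B = (-36.61, -14.10).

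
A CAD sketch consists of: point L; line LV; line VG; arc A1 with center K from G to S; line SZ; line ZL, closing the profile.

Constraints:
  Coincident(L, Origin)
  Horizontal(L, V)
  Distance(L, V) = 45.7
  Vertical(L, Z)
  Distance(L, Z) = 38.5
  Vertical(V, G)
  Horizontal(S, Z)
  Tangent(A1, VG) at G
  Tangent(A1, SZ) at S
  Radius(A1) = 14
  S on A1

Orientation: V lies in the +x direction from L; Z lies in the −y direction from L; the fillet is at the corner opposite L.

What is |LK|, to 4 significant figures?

40.06

L and Z share the same x with |LZ| = 38.5 and Z on the −y side, so Z = (0.000, -38.50). The virtual corner opposite L is at (45.70, -38.50). Since A1 is tangent to VG there, KG ⟂ VG and tangency of A1 to SZ means the radius KS is perpendicular to SZ, with radius 14.0, so the center K sits 14.0 in from both sides at K = (31.70, -24.50). Then |LK| = |K − L| = 40.06.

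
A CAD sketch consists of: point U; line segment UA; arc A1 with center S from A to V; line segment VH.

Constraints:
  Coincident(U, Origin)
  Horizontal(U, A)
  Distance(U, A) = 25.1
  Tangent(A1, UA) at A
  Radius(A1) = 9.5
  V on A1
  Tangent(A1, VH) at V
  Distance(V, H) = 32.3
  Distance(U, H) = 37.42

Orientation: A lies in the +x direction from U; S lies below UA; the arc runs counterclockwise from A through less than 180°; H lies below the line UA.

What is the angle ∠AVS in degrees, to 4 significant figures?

54.44°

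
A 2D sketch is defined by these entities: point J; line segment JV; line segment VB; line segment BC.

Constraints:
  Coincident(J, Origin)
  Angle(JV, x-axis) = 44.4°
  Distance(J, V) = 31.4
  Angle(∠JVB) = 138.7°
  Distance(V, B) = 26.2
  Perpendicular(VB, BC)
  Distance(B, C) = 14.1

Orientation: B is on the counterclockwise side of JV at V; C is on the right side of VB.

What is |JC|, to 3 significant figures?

60.8

∠JVB = 138.7°, so VB runs at 44.4° + (180° − 138.7°) = 85.7° from the x-axis; with |VB| = 26.2, B = V + 26.2·(cos 85.7°, sin 85.7°) = (24.4, 48.1). The perpendicularity gives BC at right angles to VB; with |BC| = 14.1 on the right of VB, C = B + 14.1·(0.997, -0.0750) = (38.5, 47.0). Then |JC| = |C − J| = 60.8.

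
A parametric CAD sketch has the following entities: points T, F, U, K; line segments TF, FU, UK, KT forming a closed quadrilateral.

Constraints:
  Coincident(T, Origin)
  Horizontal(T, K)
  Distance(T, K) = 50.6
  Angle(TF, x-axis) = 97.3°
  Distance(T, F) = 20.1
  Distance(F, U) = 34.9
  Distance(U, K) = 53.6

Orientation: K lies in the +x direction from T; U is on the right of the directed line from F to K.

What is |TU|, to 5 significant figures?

14.949

Checks: |FU| = 34.90 ✓; |UK| = 53.60 ✓.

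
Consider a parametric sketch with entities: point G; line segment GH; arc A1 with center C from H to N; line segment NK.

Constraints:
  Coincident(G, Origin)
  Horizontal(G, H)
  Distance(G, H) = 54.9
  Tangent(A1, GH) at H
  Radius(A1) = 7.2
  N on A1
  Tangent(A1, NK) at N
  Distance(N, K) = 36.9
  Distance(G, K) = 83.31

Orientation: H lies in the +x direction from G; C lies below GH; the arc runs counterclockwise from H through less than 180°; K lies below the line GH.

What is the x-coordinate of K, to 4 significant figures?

72.99

G is at the origin; G and H share the same y with |GH| = 54.9 and H on the +x side, so H = (54.90, 0.000). Tangency of A1 to GH means the radius CH is perpendicular to GH, so C = H + (0, -7.2) = (54.90, -7.200). Since CN ⟂ NK (tangency), |CK| = √(7.2² + 36.9²) = 37.60 regardless of where N sits on A1. So K lies on both circle(G, 83.31) and circle(C, 37.60); the below-GH intersection is K = (72.99, -40.16). N is the foot of the tangent from K: N = (49.37, -11.81).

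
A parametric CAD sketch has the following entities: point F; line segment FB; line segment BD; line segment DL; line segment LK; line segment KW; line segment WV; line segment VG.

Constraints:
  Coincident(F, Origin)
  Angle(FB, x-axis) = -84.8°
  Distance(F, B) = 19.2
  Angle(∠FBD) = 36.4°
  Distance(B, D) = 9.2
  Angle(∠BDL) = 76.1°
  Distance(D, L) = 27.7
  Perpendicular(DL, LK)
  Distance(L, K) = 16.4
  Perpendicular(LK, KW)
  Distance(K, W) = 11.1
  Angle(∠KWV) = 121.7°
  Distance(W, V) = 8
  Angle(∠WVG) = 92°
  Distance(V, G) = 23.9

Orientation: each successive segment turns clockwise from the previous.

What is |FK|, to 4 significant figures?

31.06

F is at the origin; FB runs at -84.8° with length 19.2, so B = (1.740, -19.12). ∠FBD = 36.4° gives BD at 131.6° from the x-axis; with |BD| = 9.2, D = (-4.368, -12.24). ∠BDL = 76.1° gives DL at 27.70° from the x-axis; with |DL| = 27.7, L = (20.16, 0.6349). The perpendicularity gives LK at right angles to DL, so LK runs at -62.30°; with |LK| = 16.4, K = (27.78, -13.89). Then |FK| = |K − F| = 31.06.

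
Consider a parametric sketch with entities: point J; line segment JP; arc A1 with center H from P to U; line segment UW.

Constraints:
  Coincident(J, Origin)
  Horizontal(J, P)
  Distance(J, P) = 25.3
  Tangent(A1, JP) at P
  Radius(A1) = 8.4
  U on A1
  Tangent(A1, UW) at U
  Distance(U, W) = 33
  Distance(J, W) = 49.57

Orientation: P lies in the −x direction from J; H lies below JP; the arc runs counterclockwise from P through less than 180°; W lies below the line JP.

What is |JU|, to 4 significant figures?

35.04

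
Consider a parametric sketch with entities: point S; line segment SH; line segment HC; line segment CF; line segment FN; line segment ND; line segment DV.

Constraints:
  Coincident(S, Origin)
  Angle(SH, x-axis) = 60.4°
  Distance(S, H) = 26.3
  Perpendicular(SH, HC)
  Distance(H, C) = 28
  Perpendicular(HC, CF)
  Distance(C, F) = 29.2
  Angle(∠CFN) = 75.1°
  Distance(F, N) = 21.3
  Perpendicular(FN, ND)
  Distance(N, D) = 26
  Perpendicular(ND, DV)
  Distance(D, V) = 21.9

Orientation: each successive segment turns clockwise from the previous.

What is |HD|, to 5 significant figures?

14.171

S is at the origin; SH runs at 60.4° with length 26.3, so H = (12.991, 22.868). The perpendicularity gives HC at right angles to SH, so HC runs at -29.600°; with |HC| = 28.0, C = (37.337, 9.0373). HC ⟂ CF, so CF runs at -119.60°; with |CF| = 29.2, F = (22.913, -16.352). ∠CFN = 75.1° gives FN at 135.50° from the x-axis; with |FN| = 21.3, N = (7.7212, -1.4225). FN is perpendicular to ND, so ND runs at 45.500°; with |ND| = 26.0, D = (25.945, 17.122). Then |HD| = |D − H| = 14.171.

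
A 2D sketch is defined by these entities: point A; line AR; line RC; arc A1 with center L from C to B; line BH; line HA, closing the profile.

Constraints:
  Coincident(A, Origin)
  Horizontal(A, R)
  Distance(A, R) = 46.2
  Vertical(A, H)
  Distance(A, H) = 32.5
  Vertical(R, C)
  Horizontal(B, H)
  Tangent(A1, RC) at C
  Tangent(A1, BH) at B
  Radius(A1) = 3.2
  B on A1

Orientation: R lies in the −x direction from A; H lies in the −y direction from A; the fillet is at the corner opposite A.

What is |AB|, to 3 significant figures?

53.9

A is at the origin; A and R share the same y with |AR| = 46.2 and R on the −x side, so R = (-46.2, 0.00). A and H share the same x with |AH| = 32.5 and H on the −y side, so H = (0.00, -32.5). The virtual corner opposite A is at (-46.2, -32.5). The tangent condition forces LC to be normal to RC and A1 meets BH tangentially, so LB is at right angles to BH, with radius 3.2, so the center L sits 3.2 in from both sides at L = (-43.0, -29.3). That places the tangent points at C = (-46.2, -29.3) on RC and B = (-43.0, -32.5) on BH. Then |AB| = |B − A| = 53.9.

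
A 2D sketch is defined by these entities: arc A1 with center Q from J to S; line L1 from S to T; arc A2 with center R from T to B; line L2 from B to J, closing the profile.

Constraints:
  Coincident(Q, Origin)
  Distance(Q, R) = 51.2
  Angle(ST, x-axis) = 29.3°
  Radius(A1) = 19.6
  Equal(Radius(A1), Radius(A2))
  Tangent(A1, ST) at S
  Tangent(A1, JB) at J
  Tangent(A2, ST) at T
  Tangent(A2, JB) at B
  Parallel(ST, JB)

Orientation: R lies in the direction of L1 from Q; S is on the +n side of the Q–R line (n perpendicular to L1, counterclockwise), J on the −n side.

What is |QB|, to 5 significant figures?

54.823

The slot axis is L1's direction at 29.3°, so u = (cos 29.3°, sin 29.3°) = (0.87207, 0.48938) and n = (−sin 29.3°, cos 29.3°) = (-0.48938, 0.87207). Q is at the origin and R lies 51.2 along u from Q, so R = 51.2·u = (44.650, 25.056). Tangency of A1 to both parallel lines with radius 19.6 puts S and J at Q ± 19.6·n: S = (-9.5919, 17.093), J = (9.5919, -17.093). Equal radii place T and B the same way about R: T = R + 19.6·n = (35.058, 42.149), B = R − 19.6·n = (54.242, 7.9638). Then |QB| = |B − Q| = 54.823.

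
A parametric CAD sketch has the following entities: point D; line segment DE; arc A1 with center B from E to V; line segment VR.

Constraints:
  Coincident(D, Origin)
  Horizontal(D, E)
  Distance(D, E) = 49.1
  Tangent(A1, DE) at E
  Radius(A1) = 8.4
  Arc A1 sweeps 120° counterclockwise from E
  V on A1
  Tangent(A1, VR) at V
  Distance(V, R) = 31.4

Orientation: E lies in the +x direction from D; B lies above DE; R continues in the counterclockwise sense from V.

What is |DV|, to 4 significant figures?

57.77

D is at the origin; DE is horizontal with |DE| = 49.1 and E on the +x side, so E = (49.10, 0.000). The tangent condition forces BE to be normal to DE, so B = E + (0, 8.4) = (49.10, 8.400). On A1, E sits at bearing -90° from B; a 120° counterclockwise sweep puts V at bearing 30°, so V = B + 8.4·(cos 30°, sin 30°) = (56.37, 12.60). Then |DV| = |V − D| = 57.77.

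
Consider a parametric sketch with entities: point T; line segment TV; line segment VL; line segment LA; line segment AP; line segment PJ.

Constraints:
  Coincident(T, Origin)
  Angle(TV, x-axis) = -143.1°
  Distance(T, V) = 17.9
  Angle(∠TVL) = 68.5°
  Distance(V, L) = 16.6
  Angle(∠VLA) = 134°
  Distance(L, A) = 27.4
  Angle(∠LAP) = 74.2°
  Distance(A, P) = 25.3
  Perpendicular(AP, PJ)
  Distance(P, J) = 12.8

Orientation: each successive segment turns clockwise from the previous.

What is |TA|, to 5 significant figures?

29.233

∠TVL = 68.5° gives VL at 105.40° from the x-axis; with |VL| = 16.6, L = (-18.723, 5.2565). ∠VLA = 134.0° gives LA at 59.400° from the x-axis; with |LA| = 27.4, A = (-4.7749, 28.841). Then |TA| = |A − T| = 29.233.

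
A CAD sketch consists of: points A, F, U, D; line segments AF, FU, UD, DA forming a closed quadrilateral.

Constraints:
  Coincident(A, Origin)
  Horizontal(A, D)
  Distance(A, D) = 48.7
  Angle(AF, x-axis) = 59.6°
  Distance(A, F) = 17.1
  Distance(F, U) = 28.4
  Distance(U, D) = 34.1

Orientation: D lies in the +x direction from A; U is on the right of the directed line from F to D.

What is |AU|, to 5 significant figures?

21.003

Checks: |FU| = 28.40 ✓; |UD| = 34.10 ✓.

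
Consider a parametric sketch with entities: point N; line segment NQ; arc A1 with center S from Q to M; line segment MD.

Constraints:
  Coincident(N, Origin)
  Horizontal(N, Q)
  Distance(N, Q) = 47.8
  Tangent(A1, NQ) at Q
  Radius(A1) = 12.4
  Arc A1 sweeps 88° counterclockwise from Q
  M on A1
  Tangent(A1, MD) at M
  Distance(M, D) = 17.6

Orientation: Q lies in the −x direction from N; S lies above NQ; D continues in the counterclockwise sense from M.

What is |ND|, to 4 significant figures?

45.65

On A1, Q sits at bearing -90° from S; an 88° counterclockwise sweep puts M at bearing -2°, so M = S + 12.4·(cos -2°, sin -2°) = (-35.41, 11.97). A1 meets MD tangentially, so SM is at right angles to MD, so MD runs along (−sin -2°, cos -2°); with |MD| = 17.6, D = (-34.79, 29.56). Then |ND| = |D − N| = 45.65.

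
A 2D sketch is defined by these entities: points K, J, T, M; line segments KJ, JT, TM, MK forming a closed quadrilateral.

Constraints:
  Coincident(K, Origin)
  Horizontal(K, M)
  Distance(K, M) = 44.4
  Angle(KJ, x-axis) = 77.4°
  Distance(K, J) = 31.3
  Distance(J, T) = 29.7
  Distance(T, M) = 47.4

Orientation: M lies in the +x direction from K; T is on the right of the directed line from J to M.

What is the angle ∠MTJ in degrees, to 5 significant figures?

73.830°

K is at the origin; KM is horizontal with |KM| = 44.4 and M in +x, so M = (44.4, 0). KJ runs at 77.4° with |KJ| = 31.3, so J = (6.8279, 30.546). T is determined by |JT| = 29.7 and |TM| = 47.4 together: it lies at the intersection of circle(J, 29.7) and circle(M, 47.4). With |JM| = 48.422, the foot of the radical line on JM is 10.120 from J and the perpendicular offset is √(29.7² − 10.120²) = 27.923. Taking the right-of-JM solution: T = (-2.9342, 2.4964).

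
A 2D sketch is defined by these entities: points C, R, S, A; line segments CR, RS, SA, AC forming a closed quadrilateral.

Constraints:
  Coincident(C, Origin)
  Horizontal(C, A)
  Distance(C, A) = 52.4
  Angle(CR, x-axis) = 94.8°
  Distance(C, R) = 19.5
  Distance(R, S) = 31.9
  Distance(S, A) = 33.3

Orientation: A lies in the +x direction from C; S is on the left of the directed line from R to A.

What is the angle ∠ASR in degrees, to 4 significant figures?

123.4°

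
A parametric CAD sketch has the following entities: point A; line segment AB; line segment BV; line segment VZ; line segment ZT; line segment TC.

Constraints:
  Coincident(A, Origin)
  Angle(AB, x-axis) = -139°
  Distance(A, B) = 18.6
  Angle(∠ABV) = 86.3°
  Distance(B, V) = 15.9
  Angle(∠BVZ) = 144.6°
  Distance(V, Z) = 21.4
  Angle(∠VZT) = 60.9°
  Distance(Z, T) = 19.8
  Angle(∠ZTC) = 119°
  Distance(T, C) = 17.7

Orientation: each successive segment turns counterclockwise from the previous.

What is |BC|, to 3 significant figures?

10.7

∠VZT = 60.9° gives ZT at 109° from the x-axis; with |ZT| = 19.8, T = (11.7, -8.49). ∠ZTC = 119.0° gives TC at 170° from the x-axis; with |TC| = 17.7, C = (-5.73, -5.47). Then |BC| = |C − B| = 10.7.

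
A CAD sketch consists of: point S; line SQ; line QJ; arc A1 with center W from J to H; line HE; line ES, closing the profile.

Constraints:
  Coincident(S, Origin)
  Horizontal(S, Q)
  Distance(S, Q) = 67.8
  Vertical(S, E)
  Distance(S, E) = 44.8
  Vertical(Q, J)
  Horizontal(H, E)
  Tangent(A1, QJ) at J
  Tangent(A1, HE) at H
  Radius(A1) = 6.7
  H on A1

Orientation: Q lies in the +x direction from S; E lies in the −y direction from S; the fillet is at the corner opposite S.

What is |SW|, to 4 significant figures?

72.01

S is at the origin; SQ is horizontal with |SQ| = 67.8 and Q on the +x side, so Q = (67.80, 0.000). S and E share the same x with |SE| = 44.8 and E on the −y side, so E = (0.000, -44.80). The virtual corner opposite S is at (67.80, -44.80). Tangency of A1 to QJ means the radius WJ is perpendicular to QJ and the tangent condition forces WH to be normal to HE, with radius 6.7, so the center W sits 6.7 in from both sides at W = (61.10, -38.10). Then |SW| = |W − S| = 72.01.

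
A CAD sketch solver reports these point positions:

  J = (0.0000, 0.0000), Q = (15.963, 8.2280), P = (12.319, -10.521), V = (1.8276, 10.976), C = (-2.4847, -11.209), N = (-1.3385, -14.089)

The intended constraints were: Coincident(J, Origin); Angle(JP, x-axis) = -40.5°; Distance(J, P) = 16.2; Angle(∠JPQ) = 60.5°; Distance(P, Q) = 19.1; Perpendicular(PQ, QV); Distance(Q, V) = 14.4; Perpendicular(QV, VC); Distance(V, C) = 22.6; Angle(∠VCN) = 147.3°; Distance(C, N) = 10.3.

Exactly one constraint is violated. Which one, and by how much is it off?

Distance(C, N) = 10.3 — off by 7.20.

J = (0.00, 0.00) ✓; JP at -40.50° ✓; |JP| = 16.20 ✓; ∠JPQ = 60.50° ✓; |PQ| = 19.10 ✓; ∠(PQ, QV) = 90.00° ✓; |QV| = 14.40 ✓; ∠(QV, VC) = 90.00° ✓; |VC| = 22.60 ✓; ∠VCN = 147.3° ✓; |CN| = 3.100 ✗.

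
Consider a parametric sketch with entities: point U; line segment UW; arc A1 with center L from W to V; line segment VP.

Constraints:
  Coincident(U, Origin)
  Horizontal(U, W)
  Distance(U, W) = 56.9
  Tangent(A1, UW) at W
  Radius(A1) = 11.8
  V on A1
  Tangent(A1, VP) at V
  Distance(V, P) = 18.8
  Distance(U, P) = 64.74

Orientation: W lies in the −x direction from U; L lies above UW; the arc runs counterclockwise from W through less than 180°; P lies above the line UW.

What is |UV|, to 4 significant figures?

49.54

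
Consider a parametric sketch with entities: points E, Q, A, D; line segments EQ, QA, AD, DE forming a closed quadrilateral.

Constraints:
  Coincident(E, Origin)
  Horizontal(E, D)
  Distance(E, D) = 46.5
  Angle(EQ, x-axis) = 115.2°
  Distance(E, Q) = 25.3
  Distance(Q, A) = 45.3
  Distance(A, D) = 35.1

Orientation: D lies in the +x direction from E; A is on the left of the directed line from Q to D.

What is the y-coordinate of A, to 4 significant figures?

32.59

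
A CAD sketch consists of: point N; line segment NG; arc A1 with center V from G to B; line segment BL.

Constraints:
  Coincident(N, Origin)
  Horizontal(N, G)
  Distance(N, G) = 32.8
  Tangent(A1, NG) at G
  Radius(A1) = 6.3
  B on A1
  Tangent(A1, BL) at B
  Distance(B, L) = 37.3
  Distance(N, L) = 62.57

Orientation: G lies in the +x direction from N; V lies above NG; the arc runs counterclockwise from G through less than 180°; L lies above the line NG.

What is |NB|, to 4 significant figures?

39.27

Checks: |VB| = 6.300 ✓; ∠(VB, BL) = 90.00° ✓; |BL| = 37.30 ✓; |NL| = 62.57 ✓.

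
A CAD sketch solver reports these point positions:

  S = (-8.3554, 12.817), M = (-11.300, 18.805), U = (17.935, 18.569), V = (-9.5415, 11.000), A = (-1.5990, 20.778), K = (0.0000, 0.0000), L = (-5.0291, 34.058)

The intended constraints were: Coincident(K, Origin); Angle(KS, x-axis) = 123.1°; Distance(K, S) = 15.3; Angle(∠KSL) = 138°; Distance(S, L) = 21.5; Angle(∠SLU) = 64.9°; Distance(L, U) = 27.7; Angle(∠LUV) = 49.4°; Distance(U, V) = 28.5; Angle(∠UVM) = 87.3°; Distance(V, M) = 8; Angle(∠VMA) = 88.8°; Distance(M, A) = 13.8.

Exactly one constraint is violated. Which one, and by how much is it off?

Distance(M, A) = 13.8 — off by 3.90.

K = (0.00, 0.00) ✓; KS at 123.1° ✓; |KS| = 15.30 ✓; ∠KSL = 138.0° ✓; |SL| = 21.50 ✓; ∠SLU = 64.90° ✓; |LU| = 27.70 ✓; ∠LUV = 49.40° ✓; |UV| = 28.50 ✓; ∠UVM = 87.30° ✓; |VM| = 8.001 ✓; ∠VMA = 88.80° ✓; |MA| = 9.900 ✗.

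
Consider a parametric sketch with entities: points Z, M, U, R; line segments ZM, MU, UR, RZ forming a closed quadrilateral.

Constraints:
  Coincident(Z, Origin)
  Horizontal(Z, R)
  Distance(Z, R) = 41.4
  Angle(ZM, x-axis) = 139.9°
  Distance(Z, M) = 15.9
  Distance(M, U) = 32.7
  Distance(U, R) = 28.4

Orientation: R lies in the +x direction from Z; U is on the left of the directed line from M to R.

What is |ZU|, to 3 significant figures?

26.7

Checks: |MU| = 32.70 ✓; |UR| = 28.40 ✓.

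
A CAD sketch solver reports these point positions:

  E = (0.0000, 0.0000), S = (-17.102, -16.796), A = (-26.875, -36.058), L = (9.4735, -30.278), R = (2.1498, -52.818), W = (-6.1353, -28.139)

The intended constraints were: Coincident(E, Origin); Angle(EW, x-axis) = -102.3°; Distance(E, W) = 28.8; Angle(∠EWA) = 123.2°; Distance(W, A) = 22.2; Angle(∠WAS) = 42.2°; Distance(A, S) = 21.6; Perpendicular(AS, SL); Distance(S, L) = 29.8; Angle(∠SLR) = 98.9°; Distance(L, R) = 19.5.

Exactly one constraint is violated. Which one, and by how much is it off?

Distance(L, R) = 19.5 — off by 4.20.

E = (0.00, 0.00) ✓; EW at -102.3° ✓; |EW| = 28.80 ✓; ∠EWA = 123.2° ✓; |WA| = 22.20 ✓; ∠WAS = 42.20° ✓; |AS| = 21.60 ✓; ∠(AS, SL) = 90.00° ✓; |SL| = 29.80 ✓; ∠SLR = 98.90° ✓; |LR| = 23.70 ✗.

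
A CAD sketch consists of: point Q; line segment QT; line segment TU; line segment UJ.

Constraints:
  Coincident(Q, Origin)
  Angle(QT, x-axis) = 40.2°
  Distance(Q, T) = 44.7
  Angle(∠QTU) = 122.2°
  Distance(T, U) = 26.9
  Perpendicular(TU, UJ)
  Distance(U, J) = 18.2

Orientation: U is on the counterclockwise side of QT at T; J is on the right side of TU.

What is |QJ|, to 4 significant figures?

75.57

∠QTU = 122.2°, so TU runs at 40.2° + (180° − 122.2°) = 98.00° from the x-axis; with |TU| = 26.9, U = T + 26.9·(cos 98.00°, sin 98.00°) = (30.40, 55.49). TU ⟂ UJ; with |UJ| = 18.2 on the right of TU, J = U + 18.2·(0.9903, 0.1392) = (48.42, 58.02). Then |QJ| = |J − Q| = 75.57.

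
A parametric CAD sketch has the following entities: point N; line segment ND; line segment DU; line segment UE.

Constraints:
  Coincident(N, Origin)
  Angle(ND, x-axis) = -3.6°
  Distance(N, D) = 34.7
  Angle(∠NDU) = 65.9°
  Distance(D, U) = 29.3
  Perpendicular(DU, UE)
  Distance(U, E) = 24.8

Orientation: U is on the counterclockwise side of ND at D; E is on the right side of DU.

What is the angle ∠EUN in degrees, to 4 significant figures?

154.5°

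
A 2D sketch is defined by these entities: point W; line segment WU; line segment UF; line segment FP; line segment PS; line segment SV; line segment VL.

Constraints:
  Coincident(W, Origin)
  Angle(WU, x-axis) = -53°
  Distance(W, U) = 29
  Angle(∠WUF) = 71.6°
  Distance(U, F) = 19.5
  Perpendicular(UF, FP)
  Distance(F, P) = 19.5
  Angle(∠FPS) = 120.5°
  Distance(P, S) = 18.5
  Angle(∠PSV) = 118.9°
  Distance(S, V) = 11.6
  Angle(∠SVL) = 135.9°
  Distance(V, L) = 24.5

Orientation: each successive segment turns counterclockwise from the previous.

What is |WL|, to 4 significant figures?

35.77

∠PSV = 118.9° gives SV at -94.00° from the x-axis; with |SV| = 11.6, V = (-5.115, -15.40). ∠SVL = 135.9° gives VL at -49.90° from the x-axis; with |VL| = 24.5, L = (10.67, -34.14). Then |WL| = |L − W| = 35.77.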